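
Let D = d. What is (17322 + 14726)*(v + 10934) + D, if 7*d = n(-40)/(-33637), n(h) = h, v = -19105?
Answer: -61658284551432/235459 ≈ -2.6186e+8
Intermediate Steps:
d = 40/235459 (d = (-40/(-33637))/7 = (-40*(-1/33637))/7 = (⅐)*(40/33637) = 40/235459 ≈ 0.00016988)
D = 40/235459 ≈ 0.00016988
(17322 + 14726)*(v + 10934) + D = (17322 + 14726)*(-19105 + 10934) + 40/235459 = 32048*(-8171) + 40/235459 = -261864208 + 40/235459 = -61658284551432/235459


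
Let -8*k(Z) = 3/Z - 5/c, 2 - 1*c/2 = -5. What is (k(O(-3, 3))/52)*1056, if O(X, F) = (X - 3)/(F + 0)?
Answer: 33/7 ≈ 4.7143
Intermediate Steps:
c = 14 (c = 4 - 2*(-5) = 4 + 10 = 14)
O(X, F) = (-3 + X)/F
k(Z) = 5/112 - 3/(8*Z) (k(Z) = -(3/Z - 5/14)/8 = -(-5/14 + 3/Z)/8 = 5/112 - 3/(8*Z))
(k(O(-3, 3))/52)*1056 = (((-42 + 5*((-3 - 3)/3))/(112*(((-3 - 3)/3))))/52)*1056 = (((-42 + 5*((1/3)*(-6)))/(112*(((1/3)*(-6)))))*(1/52))*1056 = (((1/112)*(-42 + 5*(-2))/(-2))*(1/52))*1056 = (((1/112)*(-1/2)*(-42 - 10))*(1/52))*1056 = (((1/112)*(-1/2)*(-52))*(1/52))*1056 = ((13/56)*(1/52))*1056 = (1/224)*1056 = 33/7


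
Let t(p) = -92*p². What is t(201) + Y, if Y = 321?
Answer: -3716571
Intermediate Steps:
t(201) + Y = -92*201² + 321 = -92*40401 + 321 = -3716892 + 321 = -3716571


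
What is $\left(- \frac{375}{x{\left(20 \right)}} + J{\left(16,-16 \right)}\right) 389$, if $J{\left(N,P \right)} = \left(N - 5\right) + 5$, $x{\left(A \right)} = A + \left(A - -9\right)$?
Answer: $\frac{159101}{49} \approx 3247.0$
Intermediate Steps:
$x{\left(A \right)} = 9 + 2 A$ ($x{\left(A \right)} = A + \left(A + 9\right) = A + \left(9 + A\right) = 9 + 2 A$)
$J{\left(N,P \right)} = N$ ($J{\left(N,P \right)} = \left(-5 + N\right) + 5 = N$)
$\left(- \frac{375}{x{\left(20 \right)}} + J{\left(16,-16 \right)}\right) 389 = \left(- \frac{375}{9 + 2 \cdot 20} + 16\right) 389 = \left(- \frac{375}{9 + 40} + 16\right) 389 = \left(- \frac{375}{49} + 16\right) 389 = \frac{409}{49} \cdot 389 = \frac{159101}{49}$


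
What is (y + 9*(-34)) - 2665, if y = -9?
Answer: -2980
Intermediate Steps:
(y + 9*(-34)) - 2665 = (-9 + 9*(-34)) - 2665 = (-9 - 306) - 2665 = -315 - 2665 = -2980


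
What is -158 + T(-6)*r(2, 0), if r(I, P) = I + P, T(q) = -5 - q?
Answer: -156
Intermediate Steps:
-158 + T(-6)*r(2, 0) = -158 + (-5 - 1*(-6))*(2 + 0) = -158 + (-5 + 6)*2 = -158 + 1*2 = -158 + 2 = -156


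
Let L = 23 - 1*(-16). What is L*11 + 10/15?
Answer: 1289/3 ≈ 429.67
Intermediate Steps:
L = 39 (L = 23 + 16 = 39)
L*11 + 10/15 = 39*11 + 10/15 = 429 + 10*(1/15) = 429 + 2/3 = 1289/3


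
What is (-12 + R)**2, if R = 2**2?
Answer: 64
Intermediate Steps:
R = 4
(-12 + R)**2 = (-12 + 4)**2 = (-8)**2 = 64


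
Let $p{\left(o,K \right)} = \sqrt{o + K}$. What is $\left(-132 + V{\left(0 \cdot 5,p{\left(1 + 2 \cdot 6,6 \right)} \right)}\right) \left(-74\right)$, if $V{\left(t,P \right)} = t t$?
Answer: $9768$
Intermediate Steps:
$p{\left(o,K \right)} = \sqrt{K + o}$
$V{\left(t,P \right)} = t^{2}$
$\left(-132 + V{\left(0 \cdot 5,p{\left(1 + 2 \cdot 6,6 \right)} \right)}\right) \left(-74\right) = \left(-132 + \left(0 \cdot 5\right)^{2}\right) \left(-74\right) = \left(-132 + 0^{2}\right) \left(-74\right) = \left(-132 + 0\right) \left(-74\right) = \left(-132\right) \left(-74\right) = 9768$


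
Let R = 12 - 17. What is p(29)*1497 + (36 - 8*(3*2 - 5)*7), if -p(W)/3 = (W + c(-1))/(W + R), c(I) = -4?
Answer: -37585/8 ≈ -4698.1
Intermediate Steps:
R = -5
p(W) = -3*(-4 + W)/(-5 + W) (p(W) = -3*(W - 4)/(W - 5) = -3*(-4 + W)/(-5 + W))
p(29)*1497 + (36 - 8*(3*2 - 5)*7) = (3*(4 - 1*29)/(-5 + 29))*1497 + (36 - 8*(3*2 - 5)*7) = (3*(4 - 29)/24)*1497 + (36 - 8*(6 - 5)*7) = (3*(1/24)*(-25))*1497 + (36 - 8*1*7) = -25/8*1497 + (36 - 8*7) = -37425/8 + (36 - 1*56) = -37425/8 + (36 - 56) = -37425/8 - 20 = -37585/8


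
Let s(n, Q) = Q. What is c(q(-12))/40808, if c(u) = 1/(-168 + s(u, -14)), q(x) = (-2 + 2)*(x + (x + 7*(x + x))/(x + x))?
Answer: -1/7427056 ≈ -1.3464e-7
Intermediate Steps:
q(x) = 0 (q(x) = 0*(x + (x + 7*(2*x))/((2*x))) = 0*(x + (x + 14*x)*(1/(2*x))) = 0*(x + (15*x)*(1/(2*x))) = 0*(x + 15/2) = 0*(15/2 + x) = 0)
c(u) = -1/182 (c(u) = 1/(-168 - 14) = 1/(-182) = -1/182)
c(q(-12))/40808 = -1/182/40808 = -1/182*1/40808 = -1/7427056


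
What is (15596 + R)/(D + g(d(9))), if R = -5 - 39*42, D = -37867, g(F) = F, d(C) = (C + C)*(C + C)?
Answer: -13953/37543 ≈ -0.37165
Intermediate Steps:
d(C) = 4*C² (d(C) = (2*C)*(2*C) = 4*C²)
R = -1643 (R = -5 - 1638 = -1643)
(15596 + R)/(D + g(d(9))) = (15596 - 1643)/(-37867 + 4*9²) = 13953/(-37867 + 4*81) = 13953/(-37867 + 324) = 13953/(-37543) = 13953*(-1/37543) = -13953/37543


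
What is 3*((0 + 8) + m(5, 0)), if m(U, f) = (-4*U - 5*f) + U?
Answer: -21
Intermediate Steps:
m(U, f) = -5*f - 3*U (m(U, f) = (-5*f - 4*U) + U = -5*f - 3*U)
3*((0 + 8) + m(5, 0)) = 3*((0 + 8) + (-5*0 - 3*5)) = 3*(8 + (0 - 15)) = 3*(8 - 15) = 3*(-7) = -21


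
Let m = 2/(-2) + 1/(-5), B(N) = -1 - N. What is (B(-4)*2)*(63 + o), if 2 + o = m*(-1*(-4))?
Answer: 1686/5 ≈ 337.20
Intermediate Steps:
m = -6/5 (m = 2*(-½) + 1*(-⅕) = -1 - ⅕ = -6/5 ≈ -1.2000)
o = -34/5 (o = -2 - (-6)*(-4)/5 = -2 - 6/5*4 = -2 - 24/5 = -34/5 ≈ -6.8000)
(B(-4)*2)*(63 + o) = ((-1 - 1*(-4))*2)*(63 - 34/5) = ((-1 + 4)*2)*(281/5) = (3*2)*(281/5) = 6*(281/5) = 1686/5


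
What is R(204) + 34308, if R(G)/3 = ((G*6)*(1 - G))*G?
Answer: -152030556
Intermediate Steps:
R(G) = 18*G²*(1 - G) (R(G) = 3*(((G*6)*(1 - G))*G) = 3*(((6*G)*(1 - G))*G) = 3*((6*G*(1 - G))*G) = 3*(6*G²*(1 - G)) = 18*G²*(1 - G))
R(204) + 34308 = 18*204²*(1 - 1*204) + 34308 = 18*41616*(1 - 204) + 34308 = 18*41616*(-203) + 34308 = -152064864 + 34308 = -152030556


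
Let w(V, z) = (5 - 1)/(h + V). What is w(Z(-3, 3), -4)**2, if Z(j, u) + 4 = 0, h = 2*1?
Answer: 4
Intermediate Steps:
h = 2
Z(j, u) = -4 (Z(j, u) = -4 + 0 = -4)
w(V, z) = 4/(2 + V) (w(V, z) = (5 - 1)/(2 + V) = 4/(2 + V))
w(Z(-3, 3), -4)**2 = (4/(2 - 4))**2 = (4/(-2))**2 = (4*(-1/2))**2 = (-2)**2 = 4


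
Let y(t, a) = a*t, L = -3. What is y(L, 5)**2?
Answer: 225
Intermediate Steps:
y(L, 5)**2 = (5*(-3))**2 = (-15)**2 = 225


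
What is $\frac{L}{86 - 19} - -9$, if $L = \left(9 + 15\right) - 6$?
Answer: $\frac{621}{67} \approx 9.2687$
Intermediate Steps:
$L = 18$ ($L = 24 - 6 = 18$)
$\frac{L}{86 - 19} - -9 = \frac{18}{86 - 19} - -9 = \frac{18}{67} + 9 = \frac{621}{67}$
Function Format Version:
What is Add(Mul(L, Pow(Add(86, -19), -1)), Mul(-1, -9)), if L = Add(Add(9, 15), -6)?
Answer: Rational(621, 67) ≈ 9.2687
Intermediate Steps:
L = 18 (L = Add(24, -6) = 18)
Add(Mul(L, Pow(Add(86, -19), -1)), Mul(-1, -9)) = Add(Mul(18, Pow(Add(86, -19), -1)), Mul(-1, -9)) = Add(Mul(18, Pow(67, -1)), 9) = Add(Mul(18, Rational(1, 67)), 9) = Add(Rational(18, 67), 9) = Rational(621, 67)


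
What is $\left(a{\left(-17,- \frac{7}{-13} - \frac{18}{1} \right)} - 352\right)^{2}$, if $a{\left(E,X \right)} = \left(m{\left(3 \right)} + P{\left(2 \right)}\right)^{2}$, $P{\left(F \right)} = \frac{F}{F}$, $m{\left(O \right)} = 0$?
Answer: $123201$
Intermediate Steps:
$P{\left(F \right)} = 1$
$a{\left(E,X \right)} = 1$ ($a{\left(E,X \right)} = \left(0 + 1\right)^{2} = 1^{2} = 1$)
$\left(a{\left(-17,- \frac{7}{-13} - \frac{18}{1} \right)} - 352\right)^{2} = \left(1 - 352\right)^{2} = \left(-351\right)^{2} = 123201$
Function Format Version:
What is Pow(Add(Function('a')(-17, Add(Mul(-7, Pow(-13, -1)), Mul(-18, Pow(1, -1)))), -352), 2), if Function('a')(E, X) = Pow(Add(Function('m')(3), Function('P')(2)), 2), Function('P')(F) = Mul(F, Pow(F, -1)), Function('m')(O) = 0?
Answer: 123201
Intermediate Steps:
Function('P')(F) = 1
Function('a')(E, X) = 1 (Function('a')(E, X) = Pow(Add(0, 1), 2) = Pow(1, 2) = 1)
Pow(Add(Function('a')(-17, Add(Mul(-7, Pow(-13, -1)), Mul(-18, Pow(1, -1)))), -352), 2) = Pow(Add(1, -352), 2) = Pow(-351, 2) = 123201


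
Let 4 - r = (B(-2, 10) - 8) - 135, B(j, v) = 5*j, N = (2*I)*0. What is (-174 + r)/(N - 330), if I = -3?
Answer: 17/330 ≈ 0.051515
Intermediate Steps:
N = 0 (N = (2*(-3))*0 = -6*0 = 0)
r = 157 (r = 4 - ((5*(-2) - 8) - 135) = 4 - ((-10 - 8) - 135) = 4 - (-18 - 135) = 4 - 1*(-153) = 4 + 153 = 157)
(-174 + r)/(N - 330) = (-174 + 157)/(0 - 330) = -17/(-330) = -17*(-1/330) = 17/330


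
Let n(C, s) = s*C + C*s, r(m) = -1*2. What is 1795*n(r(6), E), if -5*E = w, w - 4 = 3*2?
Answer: 14360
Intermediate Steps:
r(m) = -2
w = 10 (w = 4 + 3*2 = 4 + 6 = 10)
E = -2 (E = -⅕*10 = -2)
n(C, s) = 2*C*s (n(C, s) = C*s + C*s = 2*C*s)
1795*n(r(6), E) = 1795*(2*(-2)*(-2)) = 1795*8 = 14360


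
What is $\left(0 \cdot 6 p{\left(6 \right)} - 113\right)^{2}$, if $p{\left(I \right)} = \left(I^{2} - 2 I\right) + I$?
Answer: $12769$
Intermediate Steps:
$p{\left(I \right)} = I^{2} - I$
$\left(0 \cdot 6 p{\left(6 \right)} - 113\right)^{2} = \left(0 \cdot 6 \cdot 6 \left(-1 + 6\right) - 113\right)^{2} = \left(0 \cdot 6 \cdot 5 - 113\right)^{2} = \left(0 \cdot 30 - 113\right)^{2} = \left(0 - 113\right)^{2} = \left(-113\right)^{2} = 12769$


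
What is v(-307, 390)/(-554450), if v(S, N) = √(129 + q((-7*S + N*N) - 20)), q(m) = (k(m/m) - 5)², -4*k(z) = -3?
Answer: -√2353/2217800 ≈ -2.1872e-5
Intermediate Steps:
k(z) = ¾ (k(z) = -¼*(-3) = ¾)
q(m) = 289/16 (q(m) = (¾ - 5)² = (-17/4)² = 289/16)
v(S, N) = √2353/4 (v(S, N) = √(129 + 289/16) = √(2353/16) = √2353/4)
v(-307, 390)/(-554450) = (√2353/4)/(-554450) = (√2353/4)*(-1/554450) = -√2353/2217800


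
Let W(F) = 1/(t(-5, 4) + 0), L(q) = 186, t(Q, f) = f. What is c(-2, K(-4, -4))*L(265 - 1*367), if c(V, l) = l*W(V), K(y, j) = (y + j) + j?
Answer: -558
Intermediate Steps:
K(y, j) = y + 2*j (K(y, j) = (j + y) + j = y + 2*j)
W(F) = ¼ (W(F) = 1/(4 + 0) = 1/4 = ¼)
c(V, l) = l/4 (c(V, l) = l*(¼) = l/4)
c(-2, K(-4, -4))*L(265 - 1*367) = ((-4 + 2*(-4))/4)*186 = ((-4 - 8)/4)*186 = ((¼)*(-12))*186 = -3*186 = -558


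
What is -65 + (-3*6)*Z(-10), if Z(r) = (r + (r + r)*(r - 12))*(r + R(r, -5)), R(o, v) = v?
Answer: 116035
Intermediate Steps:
Z(r) = (-5 + r)*(r + 2*r*(-12 + r)) (Z(r) = (r + (r + r)*(r - 12))*(r - 5) = (r + (2*r)*(-12 + r))*(-5 + r) = (r + 2*r*(-12 + r))*(-5 + r) = (-5 + r)*(r + 2*r*(-12 + r)))
-65 + (-3*6)*Z(-10) = -65 + (-3*6)*(-10*(115 - 33*(-10) + 2*(-10)²)) = -65 - (-180)*(115 + 330 + 2*100) = -65 - (-180)*(115 + 330 + 200) = -65 - (-180)*645 = -65 - 18*(-6450) = -65 + 116100 = 116035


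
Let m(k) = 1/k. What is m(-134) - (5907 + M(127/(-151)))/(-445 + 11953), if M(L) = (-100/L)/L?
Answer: -6323397767/12436039644 ≈ -0.50847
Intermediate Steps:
M(L) = -100/L**2
m(-134) - (5907 + M(127/(-151)))/(-445 + 11953) = 1/(-134) - (5907 - 100/(127/(-151))**2)/(-445 + 11953) = -1/134 - (5907 - 100/(127*(-1/151))**2)/11508 = -1/134 - (5907 - 100/(-127/151)**2)/11508 = -1/134 - (5907 - 100*22801/16129)/11508 = -1/134 - (5907 - 2280100/16129)/11508 = -1/134 - 92993903/(16129*11508) = -1/134 - 1*92993903/185612532 = -1/134 - 92993903/185612532 = -6323397767/12436039644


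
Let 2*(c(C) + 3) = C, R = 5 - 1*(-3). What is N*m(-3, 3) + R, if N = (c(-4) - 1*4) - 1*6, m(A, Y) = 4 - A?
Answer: -97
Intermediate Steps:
R = 8 (R = 5 + 3 = 8)
c(C) = -3 + C/2
N = -15 (N = ((-3 + (½)*(-4)) - 1*4) - 1*6 = ((-3 - 2) - 4) - 6 = (-5 - 4) - 6 = -9 - 6 = -15)
N*m(-3, 3) + R = -15*(4 - 1*(-3)) + 8 = -15*(4 + 3) + 8 = -15*7 + 8 = -105 + 8 = -97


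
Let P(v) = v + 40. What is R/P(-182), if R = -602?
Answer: 301/71 ≈ 4.2394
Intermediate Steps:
P(v) = 40 + v
R/P(-182) = -602/(40 - 182) = -602/(-142) = -602*(-1/142) = 301/71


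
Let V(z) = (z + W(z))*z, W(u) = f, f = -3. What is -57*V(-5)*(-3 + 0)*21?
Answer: 143640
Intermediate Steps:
W(u) = -3
V(z) = z*(-3 + z) (V(z) = (z - 3)*z = (-3 + z)*z = z*(-3 + z))
-57*V(-5)*(-3 + 0)*21 = -57*(-5*(-3 - 5))*(-3 + 0)*21 = -57*(-5*(-8))*(-3)*21 = -2280*(-3)*21 = -57*(-120)*21 = 6840*21 = 143640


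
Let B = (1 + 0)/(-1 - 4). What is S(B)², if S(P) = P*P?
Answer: 1/625 ≈ 0.0016000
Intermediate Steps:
B = -⅕ (B = 1/(-5) = 1*(-⅕) = -⅕ ≈ -0.20000)
S(P) = P²
S(B)² = ((-⅕)²)² = (1/25)² = 1/625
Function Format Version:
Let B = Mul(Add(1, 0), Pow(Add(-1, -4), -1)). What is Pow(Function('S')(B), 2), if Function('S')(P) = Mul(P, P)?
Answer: Rational(1, 625) ≈ 0.0016000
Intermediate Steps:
B = Rational(-1, 5) (B = Mul(1, Pow(-5, -1)) = Mul(1, Rational(-1, 5)) = Rational(-1, 5) ≈ -0.20000)
Function('S')(P) = Pow(P, 2)
Pow(Function('S')(B), 2) = Pow(Pow(Rational(-1, 5), 2), 2) = Pow(Rational(1, 25), 2) = Rational(1, 625)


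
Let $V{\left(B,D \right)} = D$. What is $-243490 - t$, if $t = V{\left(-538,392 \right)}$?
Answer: $-243882$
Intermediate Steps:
$t = 392$
$-243490 - t = -243490 - 392 = -243882$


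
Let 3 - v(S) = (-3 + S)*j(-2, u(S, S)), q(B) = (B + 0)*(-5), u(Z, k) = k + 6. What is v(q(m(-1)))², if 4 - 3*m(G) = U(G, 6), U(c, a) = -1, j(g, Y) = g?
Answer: 3481/9 ≈ 386.78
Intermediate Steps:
u(Z, k) = 6 + k
m(G) = 5/3 (m(G) = 4/3 - ⅓*(-1) = 4/3 + ⅓ = 5/3)
q(B) = -5*B (q(B) = B*(-5) = -5*B)
v(S) = -3 + 2*S (v(S) = 3 - (-3 + S)*(-2) = 3 - (6 - 2*S) = 3 + (-6 + 2*S) = -3 + 2*S)
v(q(m(-1)))² = (-3 + 2*(-5*5/3))² = (-3 + 2*(-25/3))² = (-3 - 50/3)² = (-59/3)² = 3481/9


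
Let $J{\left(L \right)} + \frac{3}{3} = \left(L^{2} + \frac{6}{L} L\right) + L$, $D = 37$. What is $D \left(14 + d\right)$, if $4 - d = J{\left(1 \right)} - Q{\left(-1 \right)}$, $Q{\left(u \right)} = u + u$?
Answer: $333$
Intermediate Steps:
$Q{\left(u \right)} = 2 u$
$J{\left(L \right)} = 5 + L + L^{2}$ ($J{\left(L \right)} = -1 + \left(\left(L^{2} + \frac{6}{L} L\right) + L\right) = -1 + \left(\left(L^{2} + 6\right) + L\right) = -1 + \left(\left(6 + L^{2}\right) + L\right) = -1 + \left(6 + L + L^{2}\right) = 5 + L + L^{2}$)
$d = -5$ ($d = 4 - \left(\left(5 + 1 + 1^{2}\right) - 2 \left(-1\right)\right) = 4 - \left(\left(5 + 1 + 1\right) - -2\right) = 4 - \left(7 + 2\right) = 4 - 9 = -5$)
$D \left(14 + d\right) = 37 \left(14 - 5\right) = 37 \cdot 9 = 333$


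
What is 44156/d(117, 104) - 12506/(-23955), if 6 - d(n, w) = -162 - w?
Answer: 265289653/1628940 ≈ 162.86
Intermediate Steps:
d(n, w) = 168 + w (d(n, w) = 6 - (-162 - w) = 6 + (162 + w) = 168 + w)
44156/d(117, 104) - 12506/(-23955) = 44156/(168 + 104) - 12506/(-23955) = 44156/272 - 12506*(-1/23955) = 44156*(1/272) + 12506/23955 = 11039/68 + 12506/23955 = 265289653/1628940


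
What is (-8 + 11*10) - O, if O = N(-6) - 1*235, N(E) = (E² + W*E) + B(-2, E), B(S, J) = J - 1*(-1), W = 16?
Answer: 402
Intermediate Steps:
B(S, J) = 1 + J (B(S, J) = J + 1 = 1 + J)
N(E) = 1 + E² + 17*E (N(E) = (E² + 16*E) + (1 + E) = 1 + E² + 17*E)
O = -300 (O = (1 + (-6)² + 17*(-6)) - 1*235 = (1 + 36 - 102) - 235 = -65 - 235 = -300)
(-8 + 11*10) - O = (-8 + 11*10) - 1*(-300) = (-8 + 110) + 300 = 102 + 300 = 402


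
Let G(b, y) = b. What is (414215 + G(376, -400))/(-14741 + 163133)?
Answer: 138197/49464 ≈ 2.7939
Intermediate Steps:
(414215 + G(376, -400))/(-14741 + 163133) = (414215 + 376)/(-14741 + 163133) = 414591/148392 = 414591*(1/148392) = 138197/49464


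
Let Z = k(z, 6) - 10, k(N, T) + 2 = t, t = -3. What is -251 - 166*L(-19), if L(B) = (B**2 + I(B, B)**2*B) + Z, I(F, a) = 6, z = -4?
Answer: 55857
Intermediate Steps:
k(N, T) = -5 (k(N, T) = -2 - 3 = -5)
Z = -15 (Z = -5 - 10 = -15)
L(B) = -15 + B**2 + 36*B (L(B) = (B**2 + 6**2*B) - 15 = (B**2 + 36*B) - 15 = -15 + B**2 + 36*B)
-251 - 166*L(-19) = -251 - 166*(-15 + (-19)**2 + 36*(-19)) = -251 - 166*(-15 + 361 - 684) = -251 - 166*(-338) = -251 + 56108 = 55857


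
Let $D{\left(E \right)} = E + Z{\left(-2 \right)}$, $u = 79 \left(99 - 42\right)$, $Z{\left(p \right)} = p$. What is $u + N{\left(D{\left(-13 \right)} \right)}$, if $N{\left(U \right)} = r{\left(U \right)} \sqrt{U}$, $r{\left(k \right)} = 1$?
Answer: $4503 + i \sqrt{15} \approx 4503.0 + 3.873 i$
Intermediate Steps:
$u = 4503$ ($u = 79 \cdot 57 = 4503$)
$D{\left(E \right)} = -2 + E$ ($D{\left(E \right)} = E - 2 = -2 + E$)
$N{\left(U \right)} = \sqrt{U}$ ($N{\left(U \right)} = 1 \sqrt{U} = \sqrt{U}$)
$u + N{\left(D{\left(-13 \right)} \right)} = 4503 + \sqrt{-2 - 13} = 4503 + \sqrt{-15} = 4503 + i \sqrt{15}$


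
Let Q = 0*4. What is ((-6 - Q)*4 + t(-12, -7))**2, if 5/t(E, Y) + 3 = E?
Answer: 5329/9 ≈ 592.11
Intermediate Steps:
t(E, Y) = 5/(-3 + E)
Q = 0
((-6 - Q)*4 + t(-12, -7))**2 = ((-6 - 1*0)*4 + 5/(-3 - 12))**2 = ((-6 + 0)*4 + 5/(-15))**2 = (-6*4 + 5*(-1/15))**2 = (-24 - 1/3)**2 = (-73/3)**2 = 5329/9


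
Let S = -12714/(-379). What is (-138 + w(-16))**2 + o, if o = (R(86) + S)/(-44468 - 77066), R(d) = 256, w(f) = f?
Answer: 546195860319/23030693 ≈ 23716.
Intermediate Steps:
S = 12714/379 (S = -12714*(-1/379) = 12714/379 ≈ 33.546)
o = -54869/23030693 (o = (256 + 12714/379)/(-44468 - 77066) = (109738/379)/(-121534) = (109738/379)*(-1/121534) = -54869/23030693 ≈ -0.0023824)
(-138 + w(-16))**2 + o = (-138 - 16)**2 - 54869/23030693 = (-154)**2 - 54869/23030693 = 23716 - 54869/23030693 = 546195860319/23030693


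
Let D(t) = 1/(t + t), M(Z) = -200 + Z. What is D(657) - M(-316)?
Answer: 678025/1314 ≈ 516.00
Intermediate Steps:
D(t) = 1/(2*t)
D(657) - M(-316) = (½)/657 - (-200 - 316) = (½)*(1/657) - 1*(-516) = 1/1314 + 516 = 678025/1314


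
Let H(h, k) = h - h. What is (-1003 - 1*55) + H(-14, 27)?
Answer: -1058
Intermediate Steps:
H(h, k) = 0
(-1003 - 1*55) + H(-14, 27) = (-1003 - 1*55) + 0 = (-1003 - 55) + 0 = -1058 + 0 = -1058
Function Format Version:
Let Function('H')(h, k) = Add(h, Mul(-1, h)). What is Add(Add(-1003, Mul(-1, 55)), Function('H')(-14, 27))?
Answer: -1058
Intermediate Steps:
Function('H')(h, k) = 0
Add(Add(-1003, Mul(-1, 55)), Function('H')(-14, 27)) = Add(Add(-1003, Mul(-1, 55)), 0) = Add(Add(-1003, -55), 0) = Add(-1058, 0) = -1058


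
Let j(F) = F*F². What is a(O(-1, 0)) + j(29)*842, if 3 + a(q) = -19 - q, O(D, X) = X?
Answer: 20535516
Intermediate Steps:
a(q) = -22 - q (a(q) = -3 + (-19 - q) = -22 - q)
j(F) = F³
a(O(-1, 0)) + j(29)*842 = (-22 - 1*0) + 29³*842 = (-22 + 0) + 24389*842 = -22 + 20535538 = 20535516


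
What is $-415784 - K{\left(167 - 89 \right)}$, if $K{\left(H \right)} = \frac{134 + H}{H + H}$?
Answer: $- \frac{16215629}{39} \approx -4.1579 \cdot 10^{5}$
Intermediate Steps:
$K{\left(H \right)} = \frac{134 + H}{2 H}$
$-415784 - K{\left(167 - 89 \right)} = -415784 - \frac{134 + \left(167 - 89\right)}{2 \left(167 - 89\right)} = -415784 - \frac{134 + 78}{2 \cdot 78} = -415784 - \frac{1}{2} \cdot \frac{1}{78} \cdot 212 = -415784 - \frac{53}{39} = - \frac{16215629}{39}$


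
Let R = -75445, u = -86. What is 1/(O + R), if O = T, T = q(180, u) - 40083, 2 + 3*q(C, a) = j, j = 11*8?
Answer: -3/346498 ≈ -8.6581e-6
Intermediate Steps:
j = 88
q(C, a) = 86/3 (q(C, a) = -⅔ + (⅓)*88 = -⅔ + 88/3 = 86/3)
T = -120163/3 (T = 86/3 - 40083 = -120163/3 ≈ -40054.)
O = -120163/3 ≈ -40054.
1/(O + R) = 1/(-120163/3 - 75445) = 1/(-346498/3) = -3/346498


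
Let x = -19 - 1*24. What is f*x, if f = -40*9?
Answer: 15480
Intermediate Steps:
f = -360
x = -43 (x = -19 - 24 = -43)
f*x = -360*(-43) = 15480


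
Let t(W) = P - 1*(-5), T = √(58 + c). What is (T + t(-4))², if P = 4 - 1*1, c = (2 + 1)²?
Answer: (8 + √67)² ≈ 261.97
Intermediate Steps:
c = 9 (c = 3² = 9)
P = 3 (P = 4 - 1 = 3)
T = √67 (T = √(58 + 9) = √67 ≈ 8.1853)
t(W) = 8 (t(W) = 3 - 1*(-5) = 3 + 5 = 8)
(T + t(-4))² = (√67 + 8)² = (8 + √67)²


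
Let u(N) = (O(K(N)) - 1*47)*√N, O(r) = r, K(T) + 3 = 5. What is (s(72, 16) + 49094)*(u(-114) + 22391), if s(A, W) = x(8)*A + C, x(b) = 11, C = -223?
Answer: 1112004233 - 2234835*I*√114 ≈ 1.112e+9 - 2.3862e+7*I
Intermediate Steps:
K(T) = 2 (K(T) = -3 + 5 = 2)
s(A, W) = -223 + 11*A (s(A, W) = 11*A - 223 = -223 + 11*A)
u(N) = -45*√N (u(N) = (2 - 1*47)*√N = (2 - 47)*√N = -45*√N)
(s(72, 16) + 49094)*(u(-114) + 22391) = ((-223 + 11*72) + 49094)*(-45*I*√114 + 22391) = ((-223 + 792) + 49094)*(-45*I*√114 + 22391) = (569 + 49094)*(-45*I*√114 + 22391) = 49663*(22391 - 45*I*√114) = 1112004233 - 2234835*I*√114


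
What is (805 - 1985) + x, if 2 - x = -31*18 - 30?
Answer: -590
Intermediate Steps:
x = 590 (x = 2 - (-31*18 - 30) = 2 - (-558 - 30) = 2 - 1*(-588) = 2 + 588 = 590)
(805 - 1985) + x = (805 - 1985) + 590 = -1180 + 590 = -590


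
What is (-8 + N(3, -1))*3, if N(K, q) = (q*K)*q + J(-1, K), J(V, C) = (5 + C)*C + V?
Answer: 54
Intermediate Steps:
J(V, C) = V + C*(5 + C) (J(V, C) = C*(5 + C) + V = V + C*(5 + C))
N(K, q) = -1 + K**2 + 5*K + K*q**2 (N(K, q) = (q*K)*q + (-1 + K**2 + 5*K) = (K*q)*q + (-1 + K**2 + 5*K) = K*q**2 + (-1 + K**2 + 5*K) = -1 + K**2 + 5*K + K*q**2)
(-8 + N(3, -1))*3 = (-8 + (-1 + 3**2 + 5*3 + 3*(-1)**2))*3 = (-8 + (-1 + 9 + 15 + 3*1))*3 = (-8 + (-1 + 9 + 15 + 3))*3 = (-8 + 26)*3 = 18*3 = 54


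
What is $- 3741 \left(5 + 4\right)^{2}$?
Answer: $-303021$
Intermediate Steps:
$- 3741 \left(5 + 4\right)^{2} = - 3741 \cdot 9^{2} = \left(-3741\right) 81 = -303021$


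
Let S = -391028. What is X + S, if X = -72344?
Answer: -463372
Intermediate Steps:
X + S = -72344 - 391028 = -463372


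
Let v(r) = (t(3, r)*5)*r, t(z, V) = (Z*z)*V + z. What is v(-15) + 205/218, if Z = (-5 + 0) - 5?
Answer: -7406345/218 ≈ -33974.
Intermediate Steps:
Z = -10 (Z = -5 - 5 = -10)
t(z, V) = z - 10*V*z (t(z, V) = (-10*z)*V + z = -10*V*z + z = z - 10*V*z)
v(r) = r*(15 - 150*r) (v(r) = ((3*(1 - 10*r))*5)*r = ((3 - 30*r)*5)*r = (15 - 150*r)*r = r*(15 - 150*r))
v(-15) + 205/218 = 15*(-15)*(1 - 10*(-15)) + 205/218 = 15*(-15)*(1 + 150) + (1/218)*205 = 15*(-15)*151 + 205/218 = -33975 + 205/218 = -7406345/218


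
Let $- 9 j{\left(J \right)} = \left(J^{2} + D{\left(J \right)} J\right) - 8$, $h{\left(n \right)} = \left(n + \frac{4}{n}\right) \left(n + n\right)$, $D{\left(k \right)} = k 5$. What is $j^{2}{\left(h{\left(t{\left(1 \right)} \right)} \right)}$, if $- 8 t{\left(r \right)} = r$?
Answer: $\frac{37655790601}{21233664} \approx 1773.4$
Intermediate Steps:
$t{\left(r \right)} = - \frac{r}{8}$
$D{\left(k \right)} = 5 k$
$h{\left(n \right)} = 2 n \left(n + \frac{4}{n}\right)$ ($h{\left(n \right)} = \left(n + \frac{4}{n}\right) 2 n = 2 n \left(n + \frac{4}{n}\right)$)
$j{\left(J \right)} = \frac{8}{9} - \frac{2 J^{2}}{3}$ ($j{\left(J \right)} = - \frac{\left(J^{2} + 5 J J\right) - 8}{9} = - \frac{\left(J^{2} + 5 J^{2}\right) - 8}{9} = - \frac{6 J^{2} - 8}{9} = - \frac{-8 + 6 J^{2}}{9} = \frac{8}{9} - \frac{2 J^{2}}{3}$)
$j^{2}{\left(h{\left(t{\left(1 \right)} \right)} \right)} = \left(\frac{8}{9} - \frac{2 \left(8 + 2 \left(\left(- \frac{1}{8}\right) 1\right)^{2}\right)^{2}}{3}\right)^{2} = \left(\frac{8}{9} - \frac{2 \left(8 + 2 \left(- \frac{1}{8}\right)^{2}\right)^{2}}{3}\right)^{2} = \left(\frac{8}{9} - \frac{2 \left(8 + 2 \cdot \frac{1}{64}\right)^{2}}{3}\right)^{2} = \left(\frac{8}{9} - \frac{2 \left(8 + \frac{1}{32}\right)^{2}}{3}\right)^{2} = \left(\frac{8}{9} - \frac{2 \left(\frac{257}{32}\right)^{2}}{3}\right)^{2} = \left(\frac{8}{9} - \frac{66049}{1536}\right)^{2} = \left(- \frac{194051}{4608}\right)^{2} = \frac{37655790601}{21233664}$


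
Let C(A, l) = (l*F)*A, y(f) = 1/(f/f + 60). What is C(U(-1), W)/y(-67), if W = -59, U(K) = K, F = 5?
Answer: 17995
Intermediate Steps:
y(f) = 1/61 (y(f) = 1/(1 + 60) = 1/61)
C(A, l) = 5*A*l (C(A, l) = (l*5)*A = (5*l)*A = 5*A*l)
C(U(-1), W)/y(-67) = (5*(-1)*(-59))/(1/61) = 295*61 = 17995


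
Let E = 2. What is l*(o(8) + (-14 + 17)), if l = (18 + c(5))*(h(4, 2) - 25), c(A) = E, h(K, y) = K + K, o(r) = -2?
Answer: -340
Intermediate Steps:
h(K, y) = 2*K
c(A) = 2
l = -340 (l = (18 + 2)*(2*4 - 25) = 20*(8 - 25) = 20*(-17) = -340)
l*(o(8) + (-14 + 17)) = -340*(-2 + (-14 + 17)) = -340*(-2 + 3) = -340*1 = -340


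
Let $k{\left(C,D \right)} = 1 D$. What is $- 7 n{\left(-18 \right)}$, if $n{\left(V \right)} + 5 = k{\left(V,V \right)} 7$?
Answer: $917$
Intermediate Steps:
$k{\left(C,D \right)} = D$
$n{\left(V \right)} = -5 + 7 V$ ($n{\left(V \right)} = -5 + V 7 = -5 + 7 V$)
$- 7 n{\left(-18 \right)} = - 7 \left(-5 + 7 \left(-18\right)\right) = - 7 \left(-5 - 126\right) = \left(-7\right) \left(-131\right) = 917$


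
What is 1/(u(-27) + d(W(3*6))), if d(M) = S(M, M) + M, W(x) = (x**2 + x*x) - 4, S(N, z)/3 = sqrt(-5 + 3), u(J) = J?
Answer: 617/380707 - 3*I*sqrt(2)/380707 ≈ 0.0016207 - 1.1144e-5*I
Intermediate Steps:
S(N, z) = 3*I*sqrt(2) (S(N, z) = 3*sqrt(-5 + 3) = 3*sqrt(-2) = 3*(I*sqrt(2)) = 3*I*sqrt(2))
W(x) = -4 + 2*x**2 (W(x) = (x**2 + x**2) - 4 = 2*x**2 - 4 = -4 + 2*x**2)
d(M) = M + 3*I*sqrt(2) (d(M) = 3*I*sqrt(2) + M = M + 3*I*sqrt(2))
1/(u(-27) + d(W(3*6))) = 1/(-27 + ((-4 + 2*(3*6)**2) + 3*I*sqrt(2))) = 1/(-27 + ((-4 + 2*18**2) + 3*I*sqrt(2))) = 1/(-27 + ((-4 + 2*324) + 3*I*sqrt(2))) = 1/(-27 + ((-4 + 648) + 3*I*sqrt(2))) = 1/(-27 + (644 + 3*I*sqrt(2))) = 1/(617 + 3*I*sqrt(2))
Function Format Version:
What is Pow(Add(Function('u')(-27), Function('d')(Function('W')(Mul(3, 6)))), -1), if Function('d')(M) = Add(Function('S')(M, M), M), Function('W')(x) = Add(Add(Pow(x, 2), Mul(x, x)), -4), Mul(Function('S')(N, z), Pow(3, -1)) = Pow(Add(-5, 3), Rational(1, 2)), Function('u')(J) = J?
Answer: Add(Rational(617, 380707), Mul(Rational(-3, 380707), I, Pow(2, Rational(1, 2)))) ≈ Add(0.0016207, Mul(-1.1144e-5, I))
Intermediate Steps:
Function('S')(N, z) = Mul(3, I, Pow(2, Rational(1, 2))) (Function('S')(N, z) = Mul(3, Pow(Add(-5, 3), Rational(1, 2))) = Mul(3, Pow(-2, Rational(1, 2))) = Mul(3, Mul(I, Pow(2, Rational(1, 2)))) = Mul(3, I, Pow(2, Rational(1, 2))))
Function('W')(x) = Add(-4, Mul(2, Pow(x, 2))) (Function('W')(x) = Add(Add(Pow(x, 2), Pow(x, 2)), -4) = Add(Mul(2, Pow(x, 2)), -4) = Add(-4, Mul(2, Pow(x, 2))))
Function('d')(M) = Add(M, Mul(3, I, Pow(2, Rational(1, 2)))) (Function('d')(M) = Add(Mul(3, I, Pow(2, Rational(1, 2))), M) = Add(M, Mul(3, I, Pow(2, Rational(1, 2)))))
Pow(Add(Function('u')(-27), Function('d')(Function('W')(Mul(3, 6)))), -1) = Pow(Add(-27, Add(Add(-4, Mul(2, Pow(Mul(3, 6), 2))), Mul(3, I, Pow(2, Rational(1, 2))))), -1) = Pow(Add(-27, Add(Add(-4, Mul(2, Pow(18, 2))), Mul(3, I, Pow(2, Rational(1, 2))))), -1) = Pow(Add(-27, Add(Add(-4, Mul(2, 324)), Mul(3, I, Pow(2, Rational(1, 2))))), -1) = Pow(Add(-27, Add(Add(-4, 648), Mul(3, I, Pow(2, Rational(1, 2))))), -1) = Pow(Add(-27, Add(644, Mul(3, I, Pow(2, Rational(1, 2))))), -1) = Pow(Add(617, Mul(3, I, Pow(2, Rational(1, 2)))), -1)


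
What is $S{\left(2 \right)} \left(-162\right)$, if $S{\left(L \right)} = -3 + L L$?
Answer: $-162$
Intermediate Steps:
$S{\left(L \right)} = -3 + L^{2}$
$S{\left(2 \right)} \left(-162\right) = \left(-3 + 2^{2}\right) \left(-162\right) = \left(-3 + 4\right) \left(-162\right) = 1 \left(-162\right) = -162$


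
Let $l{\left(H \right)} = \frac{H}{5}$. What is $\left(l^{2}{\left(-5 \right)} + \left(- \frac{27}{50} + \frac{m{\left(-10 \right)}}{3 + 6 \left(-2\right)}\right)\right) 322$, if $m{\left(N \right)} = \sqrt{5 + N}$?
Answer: $\frac{3703}{25} - \frac{322 i \sqrt{5}}{9} \approx 148.12 - 80.002 i$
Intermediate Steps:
$l{\left(H \right)} = \frac{H}{5}$ ($l{\left(H \right)} = H \frac{1}{5} = \frac{H}{5}$)
$\left(l^{2}{\left(-5 \right)} + \left(- \frac{27}{50} + \frac{m{\left(-10 \right)}}{3 + 6 \left(-2\right)}\right)\right) 322 = \left(\left(\frac{1}{5} \left(-5\right)\right)^{2} + \left(- \frac{27}{50} + \frac{\sqrt{5 - 10}}{3 + 6 \left(-2\right)}\right)\right) 322 = \left(\left(-1\right)^{2} + \left(\left(-27\right) \frac{1}{50} + \frac{\sqrt{-5}}{3 - 12}\right)\right) 322 = \left(1 - \left(\frac{27}{50} - \frac{i \sqrt{5}}{-9}\right)\right) 322 = \left(1 - \left(\frac{27}{50} - i \sqrt{5} \left(- \frac{1}{9}\right)\right)\right) 322 = \left(1 - \left(\frac{27}{50} + \frac{i \sqrt{5}}{9}\right)\right) 322 = \left(\frac{23}{50} - \frac{i \sqrt{5}}{9}\right) 322 = \frac{3703}{25} - \frac{322 i \sqrt{5}}{9}$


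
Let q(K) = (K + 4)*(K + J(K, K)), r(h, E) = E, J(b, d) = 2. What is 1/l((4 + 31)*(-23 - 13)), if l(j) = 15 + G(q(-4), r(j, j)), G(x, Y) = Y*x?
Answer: 1/15 ≈ 0.066667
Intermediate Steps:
q(K) = (2 + K)*(4 + K) (q(K) = (K + 4)*(K + 2) = (4 + K)*(2 + K) = (2 + K)*(4 + K))
l(j) = 15 (l(j) = 15 + j*(8 + (-4)² + 6*(-4)) = 15 + j*(8 + 16 - 24) = 15 + j*0 = 15 + 0 = 15)
1/l((4 + 31)*(-23 - 13)) = 1/15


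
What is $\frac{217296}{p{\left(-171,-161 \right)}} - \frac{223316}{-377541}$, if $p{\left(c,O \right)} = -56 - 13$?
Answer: $- \frac{27340913444}{8683443} \approx -3148.6$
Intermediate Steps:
$p{\left(c,O \right)} = -69$ ($p{\left(c,O \right)} = -56 - 13 = -69$)
$\frac{217296}{p{\left(-171,-161 \right)}} - \frac{223316}{-377541} = \frac{217296}{-69} - \frac{223316}{-377541} = 217296 \left(- \frac{1}{69}\right) - - \frac{223316}{377541} = - \frac{72432}{23} + \frac{223316}{377541} = - \frac{27340913444}{8683443}$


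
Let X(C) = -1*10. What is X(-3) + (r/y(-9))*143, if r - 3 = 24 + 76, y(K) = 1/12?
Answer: 176738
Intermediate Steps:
X(C) = -10
y(K) = 1/12
r = 103 (r = 3 + (24 + 76) = 3 + 100 = 103)
X(-3) + (r/y(-9))*143 = -10 + (103/(1/12))*143 = -10 + (103*12)*143 = -10 + 1236*143 = -10 + 176748 = 176738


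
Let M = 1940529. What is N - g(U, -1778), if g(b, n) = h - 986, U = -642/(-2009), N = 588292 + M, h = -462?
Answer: 2530269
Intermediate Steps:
N = 2528821 (N = 588292 + 1940529 = 2528821)
U = 642/2009 (U = -642*(-1/2009) = 642/2009 ≈ 0.31956)
g(b, n) = -1448 (g(b, n) = -462 - 986 = -1448)
N - g(U, -1778) = 2528821 - 1*(-1448) = 2528821 + 1448 = 2530269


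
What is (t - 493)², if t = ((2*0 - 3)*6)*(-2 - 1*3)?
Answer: 162409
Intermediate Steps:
t = 90 (t = ((0 - 3)*6)*(-2 - 3) = -3*6*(-5) = -18*(-5) = 90)
(t - 493)² = (90 - 493)² = (-403)² = 162409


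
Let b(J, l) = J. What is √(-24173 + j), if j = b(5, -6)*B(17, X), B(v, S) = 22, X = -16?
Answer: I*√24063 ≈ 155.12*I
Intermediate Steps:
j = 110 (j = 5*22 = 110)
√(-24173 + j) = √(-24173 + 110) = √(-24063) = I*√24063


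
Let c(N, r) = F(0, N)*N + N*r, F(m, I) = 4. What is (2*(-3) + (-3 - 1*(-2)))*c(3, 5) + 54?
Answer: -135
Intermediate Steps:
c(N, r) = 4*N + N*r
(2*(-3) + (-3 - 1*(-2)))*c(3, 5) + 54 = (2*(-3) + (-3 - 1*(-2)))*(3*(4 + 5)) + 54 = (-6 + (-3 + 2))*(3*9) + 54 = (-6 - 1)*27 + 54 = -7*27 + 54 = -189 + 54 = -135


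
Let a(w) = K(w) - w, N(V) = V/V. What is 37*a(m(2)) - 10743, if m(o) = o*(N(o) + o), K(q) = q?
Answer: -10743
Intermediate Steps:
N(V) = 1
m(o) = o*(1 + o)
a(w) = 0 (a(w) = w - w = 0)
37*a(m(2)) - 10743 = 37*0 - 10743 = 0 - 10743 = -10743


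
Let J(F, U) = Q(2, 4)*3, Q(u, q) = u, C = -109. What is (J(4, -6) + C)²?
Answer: 10609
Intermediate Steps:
J(F, U) = 6 (J(F, U) = 2*3 = 6)
(J(4, -6) + C)² = (6 - 109)² = (-103)² = 10609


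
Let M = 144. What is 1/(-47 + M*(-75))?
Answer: -1/10847 ≈ -9.2191e-5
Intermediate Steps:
1/(-47 + M*(-75)) = 1/(-47 + 144*(-75)) = 1/(-47 - 10800) = 1/(-10847) = -1/10847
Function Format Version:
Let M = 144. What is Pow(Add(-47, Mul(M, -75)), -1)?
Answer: Rational(-1, 10847) ≈ -9.2191e-5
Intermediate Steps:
Pow(Add(-47, Mul(M, -75)), -1) = Pow(Add(-47, Mul(144, -75)), -1) = Pow(Add(-47, -10800), -1) = Pow(-10847, -1) = Rational(-1, 10847)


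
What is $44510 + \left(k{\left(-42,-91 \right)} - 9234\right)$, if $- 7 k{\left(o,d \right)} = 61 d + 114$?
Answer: $\frac{252369}{7} \approx 36053.0$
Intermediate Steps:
$k{\left(o,d \right)} = - \frac{114}{7} - \frac{61 d}{7}$ ($k{\left(o,d \right)} = - \frac{61 d + 114}{7} = - \frac{114 + 61 d}{7} = - \frac{114}{7} - \frac{61 d}{7}$)
$44510 + \left(k{\left(-42,-91 \right)} - 9234\right) = 44510 - \frac{59201}{7} = \frac{252369}{7}$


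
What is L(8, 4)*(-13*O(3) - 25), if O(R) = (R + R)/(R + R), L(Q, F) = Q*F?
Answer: -1216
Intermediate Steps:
L(Q, F) = F*Q
O(R) = 1 (O(R) = (2*R)/((2*R)) = (2*R)*(1/(2*R)) = 1)
L(8, 4)*(-13*O(3) - 25) = (4*8)*(-13*1 - 25) = 32*(-13 - 25) = 32*(-38) = -1216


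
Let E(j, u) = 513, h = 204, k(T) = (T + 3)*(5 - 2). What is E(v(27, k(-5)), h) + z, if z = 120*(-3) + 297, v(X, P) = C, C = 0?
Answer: 450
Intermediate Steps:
k(T) = 9 + 3*T (k(T) = (3 + T)*3 = 9 + 3*T)
v(X, P) = 0
z = -63 (z = -360 + 297 = -63)
E(v(27, k(-5)), h) + z = 513 - 63 = 450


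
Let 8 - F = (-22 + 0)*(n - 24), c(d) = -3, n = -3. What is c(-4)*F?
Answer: 1758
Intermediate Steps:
F = -586 (F = 8 - (-22 + 0)*(-3 - 24) = 8 - (-22)*(-27) = 8 - 1*594 = 8 - 594 = -586)
c(-4)*F = -3*(-586) = 1758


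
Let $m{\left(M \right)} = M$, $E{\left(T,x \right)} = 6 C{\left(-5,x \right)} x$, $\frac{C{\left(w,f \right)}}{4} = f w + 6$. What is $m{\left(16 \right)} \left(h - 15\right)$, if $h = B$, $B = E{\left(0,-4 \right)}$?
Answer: $-40176$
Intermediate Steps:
$C{\left(w,f \right)} = 24 + 4 f w$ ($C{\left(w,f \right)} = 4 \left(f w + 6\right) = 4 \left(6 + f w\right) = 24 + 4 f w$)
$E{\left(T,x \right)} = x \left(144 - 120 x\right)$ ($E{\left(T,x \right)} = 6 \left(24 + 4 x \left(-5\right)\right) x = 6 \left(24 - 20 x\right) x = \left(144 - 120 x\right) x = x \left(144 - 120 x\right)$)
$B = -2496$ ($B = 24 \left(-4\right) \left(6 - -20\right) = 24 \left(-4\right) \left(6 + 20\right) = 24 \left(-4\right) 26 = -2496$)
$h = -2496$
$m{\left(16 \right)} \left(h - 15\right) = 16 \left(-2496 - 15\right) = 16 \left(-2511\right) = -40176$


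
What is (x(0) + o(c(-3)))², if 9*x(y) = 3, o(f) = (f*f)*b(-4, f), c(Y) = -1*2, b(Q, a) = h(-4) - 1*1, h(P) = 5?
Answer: 2401/9 ≈ 266.78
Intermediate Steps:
b(Q, a) = 4 (b(Q, a) = 5 - 1*1 = 5 - 1 = 4)
c(Y) = -2
o(f) = 4*f² (o(f) = (f*f)*4 = f²*4 = 4*f²)
x(y) = ⅓ (x(y) = (⅑)*3 = ⅓)
(x(0) + o(c(-3)))² = (⅓ + 4*(-2)²)² = (⅓ + 4*4)² = (⅓ + 16)² = (49/3)² = 2401/9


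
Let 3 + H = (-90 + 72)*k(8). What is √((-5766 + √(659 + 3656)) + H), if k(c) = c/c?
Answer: √(-5787 + √4315) ≈ 75.639*I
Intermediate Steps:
k(c) = 1
H = -21 (H = -3 + (-90 + 72)*1 = -3 - 18*1 = -3 - 18 = -21)
√((-5766 + √(659 + 3656)) + H) = √((-5766 + √(659 + 3656)) - 21) = √((-5766 + √4315) - 21) = √(-5787 + √4315)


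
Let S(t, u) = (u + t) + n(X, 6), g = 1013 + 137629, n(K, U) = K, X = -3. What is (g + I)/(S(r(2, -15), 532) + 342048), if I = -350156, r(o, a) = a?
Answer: -105757/171281 ≈ -0.61745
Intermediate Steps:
g = 138642
S(t, u) = -3 + t + u (S(t, u) = (u + t) - 3 = (t + u) - 3 = -3 + t + u)
(g + I)/(S(r(2, -15), 532) + 342048) = (138642 - 350156)/((-3 - 15 + 532) + 342048) = -211514/(514 + 342048) = -211514/342562 = -211514*1/342562 = -105757/171281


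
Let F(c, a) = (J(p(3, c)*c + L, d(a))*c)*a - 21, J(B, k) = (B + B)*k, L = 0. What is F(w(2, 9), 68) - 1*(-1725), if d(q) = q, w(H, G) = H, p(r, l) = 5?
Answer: 186664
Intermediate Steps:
J(B, k) = 2*B*k (J(B, k) = (2*B)*k = 2*B*k)
F(c, a) = -21 + 10*a²*c² (F(c, a) = ((2*(5*c + 0)*a)*c)*a - 21 = ((2*(5*c)*a)*c)*a - 21 = ((10*a*c)*c)*a - 21 = (10*a*c²)*a - 21 = 10*a²*c² - 21 = -21 + 10*a²*c²)
F(w(2, 9), 68) - 1*(-1725) = (-21 + 10*68²*2²) - 1*(-1725) = (-21 + 10*4624*4) + 1725 = (-21 + 184960) + 1725 = 184939 + 1725 = 186664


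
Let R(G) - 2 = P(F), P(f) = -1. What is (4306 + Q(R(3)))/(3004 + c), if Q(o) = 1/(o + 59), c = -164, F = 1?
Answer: 258361/170400 ≈ 1.5162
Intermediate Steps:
R(G) = 1 (R(G) = 2 - 1 = 1)
Q(o) = 1/(59 + o)
(4306 + Q(R(3)))/(3004 + c) = (4306 + 1/(59 + 1))/(3004 - 164) = (4306 + 1/60)/2840 = (4306 + 1/60)*(1/2840) = (258361/60)*(1/2840) = 258361/170400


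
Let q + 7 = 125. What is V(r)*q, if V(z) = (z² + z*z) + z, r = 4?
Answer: 4248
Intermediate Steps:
q = 118 (q = -7 + 125 = 118)
V(z) = z + 2*z² (V(z) = (z² + z²) + z = 2*z² + z = z + 2*z²)
V(r)*q = (4*(1 + 2*4))*118 = (4*(1 + 8))*118 = (4*9)*118 = 36*118 = 4248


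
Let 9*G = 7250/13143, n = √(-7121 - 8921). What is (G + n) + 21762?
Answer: 2574168944/118287 + I*√16042 ≈ 21762.0 + 126.66*I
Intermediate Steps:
n = I*√16042 (n = √(-16042) = I*√16042 ≈ 126.66*I)
G = 7250/118287 (G = (7250/13143)/9 = (7250*(1/13143))/9 = (⅑)*(7250/13143) = 7250/118287 ≈ 0.061292)
(G + n) + 21762 = (7250/118287 + I*√16042) + 21762 = 2574168944/118287 + I*√16042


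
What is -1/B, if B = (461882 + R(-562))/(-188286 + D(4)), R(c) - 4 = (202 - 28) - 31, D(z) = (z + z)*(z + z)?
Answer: 188222/462029 ≈ 0.40738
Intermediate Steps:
D(z) = 4*z**2 (D(z) = (2*z)*(2*z) = 4*z**2)
R(c) = 147 (R(c) = 4 + ((202 - 28) - 31) = 4 + (174 - 31) = 4 + 143 = 147)
B = -462029/188222 (B = (461882 + 147)/(-188286 + 4*4**2) = 462029/(-188286 + 4*16) = 462029/(-188286 + 64) = 462029/(-188222) = 462029*(-1/188222) = -462029/188222 ≈ -2.4547)
-1/B = -1/(-462029/188222) = -1*(-188222/462029) = 188222/462029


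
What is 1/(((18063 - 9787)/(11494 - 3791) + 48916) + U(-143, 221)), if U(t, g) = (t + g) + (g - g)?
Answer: 7703/377409058 ≈ 2.0410e-5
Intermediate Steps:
U(t, g) = g + t (U(t, g) = (g + t) + 0 = g + t)
1/(((18063 - 9787)/(11494 - 3791) + 48916) + U(-143, 221)) = 1/(((18063 - 9787)/(11494 - 3791) + 48916) + (221 - 143)) = 1/((8276/7703 + 48916) + 78) = 1/(376808224/7703 + 78) = 1/(377409058/7703) = 7703/377409058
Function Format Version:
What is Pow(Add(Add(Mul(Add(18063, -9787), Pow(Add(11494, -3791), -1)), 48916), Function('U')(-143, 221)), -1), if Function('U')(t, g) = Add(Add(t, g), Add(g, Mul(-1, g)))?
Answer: Rational(7703, 377409058) ≈ 2.0410e-5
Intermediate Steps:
Function('U')(t, g) = Add(g, t) (Function('U')(t, g) = Add(Add(g, t), 0) = Add(g, t))
Pow(Add(Add(Mul(Add(18063, -9787), Pow(Add(11494, -3791), -1)), 48916), Function('U')(-143, 221)), -1) = Pow(Add(Add(Mul(Add(18063, -9787), Pow(Add(11494, -3791), -1)), 48916), Add(221, -143)), -1) = Pow(Add(Add(Mul(8276, Pow(7703, -1)), 48916), 78), -1) = Pow(Add(Add(Mul(8276, Rational(1, 7703)), 48916), 78), -1) = Pow(Add(Add(Rational(8276, 7703), 48916), 78), -1) = Pow(Add(Rational(376808224, 7703), 78), -1) = Pow(Rational(377409058, 7703), -1) = Rational(7703, 377409058)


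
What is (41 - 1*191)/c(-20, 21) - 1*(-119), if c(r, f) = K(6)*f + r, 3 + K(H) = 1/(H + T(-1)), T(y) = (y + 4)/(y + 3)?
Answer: 48469/401 ≈ 120.87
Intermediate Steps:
T(y) = (4 + y)/(3 + y)
K(H) = -3 + 1/(3/2 + H) (K(H) = -3 + 1/(H + (4 - 1)/(3 - 1)) = -3 + 1/(H + 3/2) = -3 + 1/(3/2 + H))
c(r, f) = r - 43*f/15 (c(r, f) = ((-7 - 6*6)/(3 + 2*6))*f + r = ((-7 - 36)/(3 + 12))*f + r = (-43/15)*f + r = ((1/15)*(-43))*f + r = -43*f/15 + r = r - 43*f/15)
(41 - 1*191)/c(-20, 21) - 1*(-119) = (41 - 1*191)/(-20 - 43/15*21) - 1*(-119) = (41 - 191)/(-20 - 301/5) + 119 = -150/(-401/5) + 119 = -150*(-5/401) + 119 = 750/401 + 119 = 48469/401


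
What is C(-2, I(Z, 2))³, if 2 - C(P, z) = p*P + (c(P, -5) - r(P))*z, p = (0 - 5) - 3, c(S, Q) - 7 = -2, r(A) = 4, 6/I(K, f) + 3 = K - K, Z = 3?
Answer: -1728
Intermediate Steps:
I(K, f) = -2 (I(K, f) = 6/(-3 + (K - K)) = 6/(-3 + 0) = 6/(-3) = 6*(-⅓) = -2)
c(S, Q) = 5 (c(S, Q) = 7 - 2 = 5)
p = -8 (p = -5 - 3 = -8)
C(P, z) = 2 - z + 8*P (C(P, z) = 2 - (-8*P + (5 - 1*4)*z) = 2 - (-8*P + (5 - 4)*z) = 2 - (-8*P + 1*z) = 2 - (-8*P + z) = 2 - (z - 8*P) = 2 + (-z + 8*P) = 2 - z + 8*P)
C(-2, I(Z, 2))³ = (2 - 1*(-2) + 8*(-2))³ = (2 + 2 - 16)³ = (-12)³ = -1728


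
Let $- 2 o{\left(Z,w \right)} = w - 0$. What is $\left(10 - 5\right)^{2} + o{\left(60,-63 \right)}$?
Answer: $\frac{113}{2} \approx 56.5$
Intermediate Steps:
$o{\left(Z,w \right)} = - \frac{w}{2}$ ($o{\left(Z,w \right)} = - \frac{w - 0}{2} = - \frac{w + 0}{2} = - \frac{w}{2}$)
$\left(10 - 5\right)^{2} + o{\left(60,-63 \right)} = \left(10 - 5\right)^{2} - - \frac{63}{2} = 5^{2} + \frac{63}{2} = 25 + \frac{63}{2} = \frac{113}{2}$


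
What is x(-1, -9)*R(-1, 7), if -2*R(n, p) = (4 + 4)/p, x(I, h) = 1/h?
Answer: 4/63 ≈ 0.063492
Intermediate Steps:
R(n, p) = -4/p (R(n, p) = -(4 + 4)/(2*p) = -4/p)
x(-1, -9)*R(-1, 7) = (-4/7)/(-9) = -(-4)/(9*7) = -⅑*(-4/7) = 4/63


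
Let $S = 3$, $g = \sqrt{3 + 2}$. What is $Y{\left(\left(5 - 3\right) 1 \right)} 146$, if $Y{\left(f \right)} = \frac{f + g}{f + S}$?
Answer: $\frac{292}{5} + \frac{146 \sqrt{5}}{5} \approx 123.69$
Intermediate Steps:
$g = \sqrt{5} \approx 2.2361$
$Y{\left(f \right)} = \frac{f + \sqrt{5}}{3 + f}$ ($Y{\left(f \right)} = \frac{f + \sqrt{5}}{f + 3} = \frac{f + \sqrt{5}}{3 + f}$)
$Y{\left(\left(5 - 3\right) 1 \right)} 146 = \frac{\left(5 - 3\right) 1 + \sqrt{5}}{3 + \left(5 - 3\right) 1} \cdot 146 = \frac{2 \cdot 1 + \sqrt{5}}{3 + 2 \cdot 1} \cdot 146 = \frac{2 + \sqrt{5}}{3 + 2} \cdot 146 = \frac{2 + \sqrt{5}}{5} \cdot 146 = \left(\frac{2}{5} + \frac{\sqrt{5}}{5}\right) 146 = \frac{292}{5} + \frac{146 \sqrt{5}}{5}$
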